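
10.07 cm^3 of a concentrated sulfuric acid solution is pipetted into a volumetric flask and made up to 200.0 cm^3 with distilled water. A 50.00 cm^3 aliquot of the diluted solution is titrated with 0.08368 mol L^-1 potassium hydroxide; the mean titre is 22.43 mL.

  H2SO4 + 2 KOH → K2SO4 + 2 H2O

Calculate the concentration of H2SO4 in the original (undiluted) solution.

0.3728 mol/L

n(KOH) = 0.02243 × 0.08368 = 1.877 × 10^-3 mol
From the 1:2 ratio, n(H2SO4) in the aliquot = 1/2 × 1.877 × 10^-3 = 9.385 × 10^-4 mol
[H2SO4]_dilute = 9.385 × 10^-4 / 0.05000 = 0.01877 mol/L
Dilution factor = 200.0 / 10.07 = 19.86
[H2SO4]_stock = 0.01877 × 19.86 = 0.3728 mol/L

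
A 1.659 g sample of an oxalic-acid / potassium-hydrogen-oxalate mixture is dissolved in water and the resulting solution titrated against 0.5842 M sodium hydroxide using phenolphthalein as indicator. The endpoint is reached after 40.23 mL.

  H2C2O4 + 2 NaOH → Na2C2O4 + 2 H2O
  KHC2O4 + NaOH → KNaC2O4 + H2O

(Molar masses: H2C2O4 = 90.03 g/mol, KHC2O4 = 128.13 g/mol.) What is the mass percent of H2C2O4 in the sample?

44.15 %

n(NaOH) = 0.04023 × 0.5842 = 0.02350 mol
Let x = n(H2C2O4), y = n(KHC2O4).
Titrant: 2x + 1y = 0.02350;  mass: 90.03x + 128.13y = 1.659
Solving, x = 8.135 × 10^-3 mol, y = 7.231 × 10^-3 mol
mass of H2C2O4 = 8.135 × 10^-3 × 90.03 = 0.7324 g
% H2C2O4 = 0.7324 / 1.659 × 100 = 44.15 %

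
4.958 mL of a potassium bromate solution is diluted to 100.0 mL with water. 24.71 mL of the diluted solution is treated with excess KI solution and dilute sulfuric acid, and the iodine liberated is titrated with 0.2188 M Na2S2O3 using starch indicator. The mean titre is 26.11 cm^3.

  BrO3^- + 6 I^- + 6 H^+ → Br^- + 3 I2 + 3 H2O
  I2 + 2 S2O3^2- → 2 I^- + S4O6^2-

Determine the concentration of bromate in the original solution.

0.7772 M

n(S2O3^2-) = 0.02611 × 0.2188 = 5.713 × 10^-3 mol
n(I2) = n(S2O3^2-)/2 = 2.856 × 10^-3 mol
From the 1:3 ratio, n(BrO3^-) in the aliquot = 1/3 × 2.856 × 10^-3 = 9.521 × 10^-4 mol
[BrO3^-]_dilute = 9.521 × 10^-4 / 0.02471 = 0.03853 mol/L
[BrO3^-]_original = 0.03853 × 100.0/4.958 = 0.7772 mol/L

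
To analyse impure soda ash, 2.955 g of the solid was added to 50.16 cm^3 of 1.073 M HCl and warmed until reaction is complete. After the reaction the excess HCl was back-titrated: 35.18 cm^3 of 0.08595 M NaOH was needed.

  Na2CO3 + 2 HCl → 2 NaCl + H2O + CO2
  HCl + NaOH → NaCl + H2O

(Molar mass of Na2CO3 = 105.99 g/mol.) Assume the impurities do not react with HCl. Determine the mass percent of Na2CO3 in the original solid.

91.10 %

n(HCl) added = 0.05016 × 1.073 = 0.05382 mol
n(NaOH) used in back-titration = 0.03518 × 0.08595 = 3.024 × 10^-3 mol
n(HCl) left over = 3.024 × 10^-3 mol (1:1 ratio)
n(HCl) consumed by analyte = 0.05382 − 3.024 × 10^-3 = 0.05080 mol
From the 1:2 ratio, n(Na2CO3) = 1/2 × 0.05080 = 0.02540 mol
mass of Na2CO3 = 0.02540 × 105.99 = 2.692 g
% Na2CO3 = 2.692 / 2.955 × 100 = 91.10 %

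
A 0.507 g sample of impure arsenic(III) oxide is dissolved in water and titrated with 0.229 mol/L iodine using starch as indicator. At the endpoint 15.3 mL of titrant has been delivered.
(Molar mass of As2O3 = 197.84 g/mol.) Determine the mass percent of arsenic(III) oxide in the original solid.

68.4 %

As2O3 + 2 I2 + 2 H2O → As2O5 + 4 HI
n(I2) = 0.0153 L × 0.229 mol/L = 3.50 × 10^-3 mol
From the 1:2 ratio, n(As2O3) = 1/2 × 3.50 × 10^-3 = 1.75 × 10^-3 mol
mass of As2O3 = 1.75 × 10^-3 × 197.84 g/mol = 0.347 g
% As2O3 = 0.347 / 0.507 × 100 = 68.4 %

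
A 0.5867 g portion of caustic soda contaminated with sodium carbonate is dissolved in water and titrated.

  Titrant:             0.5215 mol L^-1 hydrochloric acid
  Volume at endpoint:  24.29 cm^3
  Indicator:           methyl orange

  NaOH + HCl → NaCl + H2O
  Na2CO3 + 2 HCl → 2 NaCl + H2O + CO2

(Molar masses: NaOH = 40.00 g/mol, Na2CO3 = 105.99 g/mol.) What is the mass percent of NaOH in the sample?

n(HCl) = 0.02429 × 0.5215 = 0.01267 mol
Let x = n(NaOH), y = n(Na2CO3).
Titrant: 1x + 2y = 0.01267;  mass: 40.00x + 105.99y = 0.5867
Solving, x = 6.510 × 10^-3 mol, y = 3.079 × 10^-3 mol
mass of NaOH = 6.510 × 10^-3 × 40.00 = 0.2604 g
% NaOH = 0.2604 / 0.5867 × 100 = 44.39 %

44.39 %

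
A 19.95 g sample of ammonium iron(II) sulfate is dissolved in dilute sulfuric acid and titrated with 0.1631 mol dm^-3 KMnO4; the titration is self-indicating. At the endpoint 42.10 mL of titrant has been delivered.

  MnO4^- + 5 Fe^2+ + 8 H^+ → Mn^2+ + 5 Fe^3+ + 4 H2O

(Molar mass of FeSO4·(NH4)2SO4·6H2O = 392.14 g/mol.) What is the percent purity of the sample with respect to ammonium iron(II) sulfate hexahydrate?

67.48 %

n(KMnO4) = 0.04210 L × 0.1631 mol/L = 6.867 × 10^-3 mol
From the 5:1 ratio, n(FeSO4·(NH4)2SO4·6H2O) = 5/1 × 6.867 × 10^-3 = 0.03433 mol
mass of FeSO4·(NH4)2SO4·6H2O = 0.03433 × 392.14 g/mol = 13.46 g
% FeSO4·(NH4)2SO4·6H2O = 13.46 / 19.95 × 100 = 67.48 %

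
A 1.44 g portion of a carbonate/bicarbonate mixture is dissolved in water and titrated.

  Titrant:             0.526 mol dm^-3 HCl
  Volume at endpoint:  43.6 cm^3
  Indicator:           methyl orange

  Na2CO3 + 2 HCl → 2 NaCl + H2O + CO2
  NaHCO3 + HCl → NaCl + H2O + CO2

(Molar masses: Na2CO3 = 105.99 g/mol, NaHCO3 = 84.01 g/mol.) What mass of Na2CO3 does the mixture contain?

n(HCl) = 0.0436 × 0.526 = 0.0229 mol
Let x = n(Na2CO3), y = n(NaHCO3).
Titrant: 2x + 1y = 0.0229;  mass: 105.99x + 84.01y = 1.44
Solving, x = 7.85 × 10^-3 mol, y = 7.24 × 10^-3 mol
mass of Na2CO3 = 7.85 × 10^-3 × 105.99 = 0.832 g

0.832 g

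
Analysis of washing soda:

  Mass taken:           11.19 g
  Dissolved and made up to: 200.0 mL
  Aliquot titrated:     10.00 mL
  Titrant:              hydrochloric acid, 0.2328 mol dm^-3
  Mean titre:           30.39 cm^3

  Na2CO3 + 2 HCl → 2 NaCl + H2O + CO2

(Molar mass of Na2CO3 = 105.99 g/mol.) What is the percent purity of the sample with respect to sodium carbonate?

n(HCl) per titration = 0.03039 × 0.2328 = 7.075 × 10^-3 mol
From the 1:2 ratio, n(Na2CO3) in each aliquot = 1/2 × 7.075 × 10^-3 = 3.537 × 10^-3 mol
n(Na2CO3) in the whole flask = 3.537 × 10^-3 × 200.0/10.00 = 0.07075 mol
mass of Na2CO3 = 0.07075 × 105.99 = 7.499 g
% Na2CO3 = 7.499 / 11.19 × 100 = 67.01 %

67.01 %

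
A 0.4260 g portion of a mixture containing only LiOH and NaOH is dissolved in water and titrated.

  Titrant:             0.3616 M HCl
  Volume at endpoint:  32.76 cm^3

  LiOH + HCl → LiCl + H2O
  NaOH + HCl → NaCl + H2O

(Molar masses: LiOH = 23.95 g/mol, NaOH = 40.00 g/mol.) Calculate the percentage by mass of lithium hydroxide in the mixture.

16.76 %

n(HCl) = 0.03276 × 0.3616 = 0.01185 mol
Let x = n(LiOH), y = n(NaOH).
Titrant: 1x + 1y = 0.01185;  mass: 23.95x + 40.00y = 0.4260
Solving, x = 2.981 × 10^-3 mol, y = 8.865 × 10^-3 mol
mass of LiOH = 2.981 × 10^-3 × 23.95 = 0.07139 g
% LiOH = 0.07139 / 0.4260 × 100 = 16.76 %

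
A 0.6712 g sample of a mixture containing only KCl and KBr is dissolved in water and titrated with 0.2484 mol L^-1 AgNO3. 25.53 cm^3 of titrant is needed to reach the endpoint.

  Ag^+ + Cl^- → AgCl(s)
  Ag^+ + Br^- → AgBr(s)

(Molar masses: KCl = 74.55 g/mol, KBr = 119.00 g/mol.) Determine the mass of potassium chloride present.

n(AgNO3) = 0.02553 × 0.2484 = 6.342 × 10^-3 mol
Let x = n(KCl), y = n(KBr).
Titrant: 1x + 1y = 6.342 × 10^-3;  mass: 74.55x + 119.00y = 0.6712
Solving, x = 1.878 × 10^-3 mol, y = 4.464 × 10^-3 mol
mass of KCl = 1.878 × 10^-3 × 74.55 = 0.1400 g

0.1400 g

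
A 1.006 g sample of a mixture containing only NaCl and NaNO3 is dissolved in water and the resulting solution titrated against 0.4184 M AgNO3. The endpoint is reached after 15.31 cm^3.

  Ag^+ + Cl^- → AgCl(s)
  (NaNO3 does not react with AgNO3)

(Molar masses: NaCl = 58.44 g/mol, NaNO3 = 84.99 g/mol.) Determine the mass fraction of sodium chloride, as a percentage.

n(AgNO3) = 0.01531 × 0.4184 = 6.406 × 10^-3 mol
Let x = n(NaCl), y = n(NaNO3).
Titrant: 1x = 6.406 × 10^-3;  mass: 58.44x + 84.99y = 1.006
Solving, x = 6.406 × 10^-3 mol, y = 7.432 × 10^-3 mol
mass of NaCl = 6.406 × 10^-3 × 58.44 = 0.3743 g
% NaCl = 0.3743 / 1.006 × 100 = 37.21 %

37.21 %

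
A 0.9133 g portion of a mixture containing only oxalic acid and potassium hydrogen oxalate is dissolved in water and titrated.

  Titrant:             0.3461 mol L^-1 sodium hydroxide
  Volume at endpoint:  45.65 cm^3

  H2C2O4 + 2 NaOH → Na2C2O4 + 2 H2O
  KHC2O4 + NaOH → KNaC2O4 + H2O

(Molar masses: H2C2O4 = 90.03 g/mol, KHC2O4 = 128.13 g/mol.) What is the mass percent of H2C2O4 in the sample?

n(NaOH) = 0.04565 × 0.3461 = 0.01580 mol
Let x = n(H2C2O4), y = n(KHC2O4).
Titrant: 2x + 1y = 0.01580;  mass: 90.03x + 128.13y = 0.9133
Solving, x = 6.684 × 10^-3 mol, y = 2.431 × 10^-3 mol
mass of H2C2O4 = 6.684 × 10^-3 × 90.03 = 0.6018 g
% H2C2O4 = 0.6018 / 0.9133 × 100 = 65.89 %

65.89 %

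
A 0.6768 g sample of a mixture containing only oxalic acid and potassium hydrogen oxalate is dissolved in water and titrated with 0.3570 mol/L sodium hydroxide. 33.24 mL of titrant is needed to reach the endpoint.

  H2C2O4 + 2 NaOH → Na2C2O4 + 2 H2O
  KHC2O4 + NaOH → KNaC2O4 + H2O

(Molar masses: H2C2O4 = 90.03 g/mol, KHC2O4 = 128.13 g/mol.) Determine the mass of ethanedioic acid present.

0.4569 g

n(NaOH) = 0.03324 × 0.3570 = 0.01187 mol
Let x = n(H2C2O4), y = n(KHC2O4).
Titrant: 2x + 1y = 0.01187;  mass: 90.03x + 128.13y = 0.6768
Solving, x = 5.075 × 10^-3 mol, y = 1.716 × 10^-3 mol
mass of H2C2O4 = 5.075 × 10^-3 × 90.03 = 0.4569 g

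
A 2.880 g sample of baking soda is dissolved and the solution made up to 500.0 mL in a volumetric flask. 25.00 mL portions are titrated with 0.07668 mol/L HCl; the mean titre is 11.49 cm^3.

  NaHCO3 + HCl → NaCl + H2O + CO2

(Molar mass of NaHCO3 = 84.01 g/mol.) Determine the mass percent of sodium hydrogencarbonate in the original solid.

51.40 %

n(HCl) per titration = 0.01149 × 0.07668 = 8.811 × 10^-4 mol
n(NaHCO3) in each aliquot = 8.811 × 10^-4 mol (1:1 ratio)
n(NaHCO3) in the whole flask = 8.811 × 10^-4 × 500.0/25.00 = 0.01762 mol
mass of NaHCO3 = 0.01762 × 84.01 = 1.480 g
% NaHCO3 = 1.480 / 2.880 × 100 = 51.40 %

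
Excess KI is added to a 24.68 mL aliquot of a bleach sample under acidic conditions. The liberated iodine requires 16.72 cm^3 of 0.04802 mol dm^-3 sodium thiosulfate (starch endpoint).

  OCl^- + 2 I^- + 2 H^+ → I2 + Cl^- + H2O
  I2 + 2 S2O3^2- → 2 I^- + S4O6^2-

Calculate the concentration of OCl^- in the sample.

0.01627 mol/L

n(S2O3^2-) = 0.01672 × 0.04802 = 8.029 × 10^-4 mol
n(I2) = n(S2O3^2-)/2 = 4.014 × 10^-4 mol
n(OCl^-) in the aliquot = 4.014 × 10^-4 mol (1:1 ratio)
[OCl^-] = 4.014 × 10^-4 / 0.02468 = 0.01627 mol/L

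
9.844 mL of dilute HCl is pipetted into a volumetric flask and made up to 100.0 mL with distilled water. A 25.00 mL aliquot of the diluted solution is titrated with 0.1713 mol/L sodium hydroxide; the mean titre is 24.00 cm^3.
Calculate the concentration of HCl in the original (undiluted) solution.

1.671 mol/L

HCl + NaOH → NaCl + H2O
n(NaOH) = 0.02400 × 0.1713 = 4.111 × 10^-3 mol
n(HCl) in the aliquot = 4.111 × 10^-3 mol (1:1 ratio)
[HCl]_dilute = 4.111 × 10^-3 / 0.02500 = 0.1644 mol/L
Dilution factor = 100.0 / 9.844 = 10.16
[HCl]_stock = 0.1644 × 10.16 = 1.671 mol/L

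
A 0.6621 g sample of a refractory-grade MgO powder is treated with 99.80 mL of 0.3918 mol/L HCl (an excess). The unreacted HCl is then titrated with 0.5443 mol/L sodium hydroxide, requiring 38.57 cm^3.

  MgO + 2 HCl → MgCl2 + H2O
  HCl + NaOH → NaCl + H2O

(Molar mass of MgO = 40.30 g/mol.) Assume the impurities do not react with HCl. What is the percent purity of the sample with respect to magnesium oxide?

55.11 %

n(HCl) added = 0.09980 × 0.3918 = 0.03910 mol
n(NaOH) used in back-titration = 0.03857 × 0.5443 = 0.02099 mol
n(HCl) left over = 0.02099 mol (1:1 ratio)
n(HCl) consumed by analyte = 0.03910 − 0.02099 = 0.01811 mol
From the 1:2 ratio, n(MgO) = 1/2 × 0.01811 = 9.054 × 10^-3 mol
mass of MgO = 9.054 × 10^-3 × 40.30 = 0.3649 g
% MgO = 0.3649 / 0.6621 × 100 = 55.11 %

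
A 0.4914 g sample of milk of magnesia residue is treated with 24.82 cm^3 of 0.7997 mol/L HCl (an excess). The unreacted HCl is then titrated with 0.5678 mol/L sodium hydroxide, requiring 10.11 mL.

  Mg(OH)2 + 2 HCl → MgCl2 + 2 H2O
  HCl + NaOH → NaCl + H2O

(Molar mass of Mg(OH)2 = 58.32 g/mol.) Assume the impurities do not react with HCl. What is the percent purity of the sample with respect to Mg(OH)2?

n(HCl) added = 0.02482 × 0.7997 = 0.01985 mol
n(NaOH) used in back-titration = 0.01011 × 0.5678 = 5.740 × 10^-3 mol
n(HCl) left over = 5.740 × 10^-3 mol (1:1 ratio)
n(HCl) consumed by analyte = 0.01985 − 5.740 × 10^-3 = 0.01411 mol
From the 1:2 ratio, n(Mg(OH)2) = 1/2 × 0.01411 = 7.054 × 10^-3 mol
mass of Mg(OH)2 = 7.054 × 10^-3 × 58.32 = 0.4114 g
% Mg(OH)2 = 0.4114 / 0.4914 × 100 = 83.72 %

83.72 %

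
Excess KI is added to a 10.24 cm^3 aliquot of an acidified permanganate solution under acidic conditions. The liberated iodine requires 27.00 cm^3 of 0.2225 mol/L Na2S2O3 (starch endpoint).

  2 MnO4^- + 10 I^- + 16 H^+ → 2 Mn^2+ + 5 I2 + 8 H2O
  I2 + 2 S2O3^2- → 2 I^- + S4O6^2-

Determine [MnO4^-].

n(S2O3^2-) = 0.02700 × 0.2225 = 6.008 × 10^-3 mol
n(I2) = n(S2O3^2-)/2 = 3.004 × 10^-3 mol
From the 2:5 ratio, n(MnO4^-) in the aliquot = 2/5 × 3.004 × 10^-3 = 1.202 × 10^-3 mol
[MnO4^-] = 1.202 × 10^-3 / 0.01024 = 0.1173 mol/L

0.1173 mol/L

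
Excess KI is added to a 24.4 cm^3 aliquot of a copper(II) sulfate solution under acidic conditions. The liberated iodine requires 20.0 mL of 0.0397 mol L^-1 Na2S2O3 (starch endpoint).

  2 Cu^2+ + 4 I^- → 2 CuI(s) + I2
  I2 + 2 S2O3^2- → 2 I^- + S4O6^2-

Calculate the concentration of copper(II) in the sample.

0.0325 mol/L

n(S2O3^2-) = 0.0200 × 0.0397 = 7.94 × 10^-4 mol
n(I2) = n(S2O3^2-)/2 = 3.97 × 10^-4 mol
From the 2:1 ratio, n(Cu2+) in the aliquot = 2/1 × 3.97 × 10^-4 = 7.94 × 10^-4 mol
[Cu2+] = 7.94 × 10^-4 / 0.0244 = 0.0325 mol/L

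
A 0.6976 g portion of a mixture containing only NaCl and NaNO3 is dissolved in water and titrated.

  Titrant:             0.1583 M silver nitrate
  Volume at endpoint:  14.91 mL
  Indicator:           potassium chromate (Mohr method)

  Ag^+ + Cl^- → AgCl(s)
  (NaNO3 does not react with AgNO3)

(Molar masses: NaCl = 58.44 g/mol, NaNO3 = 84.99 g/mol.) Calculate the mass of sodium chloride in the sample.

0.1379 g

n(AgNO3) = 0.01491 × 0.1583 = 2.360 × 10^-3 mol
Let x = n(NaCl), y = n(NaNO3).
Titrant: 1x = 2.360 × 10^-3;  mass: 58.44x + 84.99y = 0.6976
Solving, x = 2.360 × 10^-3 mol, y = 6.585 × 10^-3 mol
mass of NaCl = 2.360 × 10^-3 × 58.44 = 0.1379 g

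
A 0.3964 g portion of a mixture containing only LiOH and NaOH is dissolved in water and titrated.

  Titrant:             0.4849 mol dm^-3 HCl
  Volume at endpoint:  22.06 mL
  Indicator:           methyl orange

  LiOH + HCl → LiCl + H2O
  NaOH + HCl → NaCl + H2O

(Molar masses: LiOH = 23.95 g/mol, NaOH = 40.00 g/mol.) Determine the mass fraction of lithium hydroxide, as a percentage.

11.85 %

n(HCl) = 0.02206 × 0.4849 = 0.01070 mol
Let x = n(LiOH), y = n(NaOH).
Titrant: 1x + 1y = 0.01070;  mass: 23.95x + 40.00y = 0.3964
Solving, x = 1.961 × 10^-3 mol, y = 8.736 × 10^-3 mol
mass of LiOH = 1.961 × 10^-3 × 23.95 = 0.04697 g
% LiOH = 0.04697 / 0.3964 × 100 = 11.85 %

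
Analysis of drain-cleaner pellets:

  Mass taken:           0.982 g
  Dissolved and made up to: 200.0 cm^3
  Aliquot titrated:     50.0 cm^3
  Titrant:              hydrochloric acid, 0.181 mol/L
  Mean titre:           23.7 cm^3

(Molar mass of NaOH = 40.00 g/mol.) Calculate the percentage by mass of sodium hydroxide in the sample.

69.9 %

NaOH + HCl → NaCl + H2O
n(HCl) per titration = 0.0237 × 0.181 = 4.29 × 10^-3 mol
n(NaOH) in each aliquot = 4.29 × 10^-3 mol (1:1 ratio)
n(NaOH) in the whole flask = 4.29 × 10^-3 × 200.0/50.0 = 0.0172 mol
mass of NaOH = 0.0172 × 40.00 = 0.686 g
% NaOH = 0.686 / 0.982 × 100 = 69.9 %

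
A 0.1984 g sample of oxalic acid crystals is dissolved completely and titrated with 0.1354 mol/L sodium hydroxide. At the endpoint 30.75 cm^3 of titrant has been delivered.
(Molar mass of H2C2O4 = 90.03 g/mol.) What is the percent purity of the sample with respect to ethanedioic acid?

H2C2O4 + 2 NaOH → Na2C2O4 + 2 H2O
n(NaOH) = 0.03075 L × 0.1354 mol/L = 4.164 × 10^-3 mol
From the 1:2 ratio, n(H2C2O4) = 1/2 × 4.164 × 10^-3 = 2.082 × 10^-3 mol
mass of H2C2O4 = 2.082 × 10^-3 × 90.03 g/mol = 0.1874 g
% H2C2O4 = 0.1874 / 0.1984 × 100 = 94.47 %

94.47 %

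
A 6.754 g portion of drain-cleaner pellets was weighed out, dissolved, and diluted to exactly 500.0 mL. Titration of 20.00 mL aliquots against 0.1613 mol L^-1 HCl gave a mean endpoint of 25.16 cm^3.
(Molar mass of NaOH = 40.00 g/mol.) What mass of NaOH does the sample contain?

NaOH + HCl → NaCl + H2O
n(HCl) per titration = 0.02516 × 0.1613 = 4.058 × 10^-3 mol
n(NaOH) in each aliquot = 4.058 × 10^-3 mol (1:1 ratio)
n(NaOH) in the whole flask = 4.058 × 10^-3 × 500.0/20.00 = 0.1015 mol
mass of NaOH = 0.1015 × 40.00 = 4.058 g

4.058 g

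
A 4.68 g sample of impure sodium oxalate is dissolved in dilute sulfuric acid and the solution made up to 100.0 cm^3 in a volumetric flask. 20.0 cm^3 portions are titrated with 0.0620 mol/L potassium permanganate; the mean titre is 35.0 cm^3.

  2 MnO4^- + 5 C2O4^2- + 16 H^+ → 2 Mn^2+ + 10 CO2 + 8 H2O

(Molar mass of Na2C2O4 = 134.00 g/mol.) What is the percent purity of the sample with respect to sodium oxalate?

77.7 %

n(KMnO4) per titration = 0.0350 × 0.0620 = 2.17 × 10^-3 mol
From the 5:2 ratio, n(Na2C2O4) in each aliquot = 5/2 × 2.17 × 10^-3 = 5.42 × 10^-3 mol
n(Na2C2O4) in the whole flask = 5.42 × 10^-3 × 100.0/20.0 = 0.0271 mol
mass of Na2C2O4 = 0.0271 × 134.00 = 3.63 g
% Na2C2O4 = 3.63 / 4.68 × 100 = 77.7 %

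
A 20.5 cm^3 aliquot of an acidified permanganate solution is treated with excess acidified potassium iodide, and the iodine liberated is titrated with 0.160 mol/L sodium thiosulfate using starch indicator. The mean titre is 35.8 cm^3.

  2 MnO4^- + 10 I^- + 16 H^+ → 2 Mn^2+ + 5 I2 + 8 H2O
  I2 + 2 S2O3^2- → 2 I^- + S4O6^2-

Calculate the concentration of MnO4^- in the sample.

n(S2O3^2-) = 0.0358 × 0.160 = 5.73 × 10^-3 mol
n(I2) = n(S2O3^2-)/2 = 2.86 × 10^-3 mol
From the 2:5 ratio, n(MnO4^-) in the aliquot = 2/5 × 2.86 × 10^-3 = 1.15 × 10^-3 mol
[MnO4^-] = 1.15 × 10^-3 / 0.0205 = 0.0559 mol/L

0.0559 mol/L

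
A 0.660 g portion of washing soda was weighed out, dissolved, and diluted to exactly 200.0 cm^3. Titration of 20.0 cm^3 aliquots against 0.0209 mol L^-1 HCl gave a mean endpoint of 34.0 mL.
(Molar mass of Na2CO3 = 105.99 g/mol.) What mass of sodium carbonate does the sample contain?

0.377 g

Na2CO3 + 2 HCl → 2 NaCl + H2O + CO2
n(HCl) per titration = 0.0340 × 0.0209 = 7.11 × 10^-4 mol
From the 1:2 ratio, n(Na2CO3) in each aliquot = 1/2 × 7.11 × 10^-4 = 3.55 × 10^-4 mol
n(Na2CO3) in the whole flask = 3.55 × 10^-4 × 200.0/20.0 = 3.55 × 10^-3 mol
mass of Na2CO3 = 3.55 × 10^-3 × 105.99 = 0.377 g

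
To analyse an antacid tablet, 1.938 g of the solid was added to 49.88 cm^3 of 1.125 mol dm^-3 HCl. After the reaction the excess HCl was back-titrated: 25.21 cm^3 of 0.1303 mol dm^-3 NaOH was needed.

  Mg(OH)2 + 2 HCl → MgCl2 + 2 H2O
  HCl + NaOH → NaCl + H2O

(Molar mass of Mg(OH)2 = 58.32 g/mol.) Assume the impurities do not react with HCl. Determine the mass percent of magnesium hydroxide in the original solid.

n(HCl) added = 0.04988 × 1.125 = 0.05612 mol
n(NaOH) used in back-titration = 0.02521 × 0.1303 = 3.285 × 10^-3 mol
n(HCl) left over = 3.285 × 10^-3 mol (1:1 ratio)
n(HCl) consumed by analyte = 0.05612 − 3.285 × 10^-3 = 0.05283 mol
From the 1:2 ratio, n(Mg(OH)2) = 1/2 × 0.05283 = 0.02642 mol
mass of Mg(OH)2 = 0.02642 × 58.32 = 1.541 g
% Mg(OH)2 = 1.541 / 1.938 × 100 = 79.49 %

79.49 %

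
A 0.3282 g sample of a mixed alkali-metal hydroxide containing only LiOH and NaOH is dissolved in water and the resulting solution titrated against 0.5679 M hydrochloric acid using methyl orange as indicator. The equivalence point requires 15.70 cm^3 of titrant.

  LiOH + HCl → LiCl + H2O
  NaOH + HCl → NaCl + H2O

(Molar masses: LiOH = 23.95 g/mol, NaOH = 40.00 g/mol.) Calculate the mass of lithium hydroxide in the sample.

n(HCl) = 0.01570 × 0.5679 = 8.916 × 10^-3 mol
Let x = n(LiOH), y = n(NaOH).
Titrant: 1x + 1y = 8.916 × 10^-3;  mass: 23.95x + 40.00y = 0.3282
Solving, x = 1.772 × 10^-3 mol, y = 7.144 × 10^-3 mol
mass of LiOH = 1.772 × 10^-3 × 23.95 = 0.04244 g

0.04244 g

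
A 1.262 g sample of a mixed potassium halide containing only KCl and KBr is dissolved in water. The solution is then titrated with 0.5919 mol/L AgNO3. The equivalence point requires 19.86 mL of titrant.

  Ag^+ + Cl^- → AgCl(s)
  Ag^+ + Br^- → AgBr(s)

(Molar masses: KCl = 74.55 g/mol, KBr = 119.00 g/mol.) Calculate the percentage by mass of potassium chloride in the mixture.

18.19 %

n(AgNO3) = 0.01986 × 0.5919 = 0.01176 mol
Let x = n(KCl), y = n(KBr).
Titrant: 1x + 1y = 0.01176;  mass: 74.55x + 119.00y = 1.262
Solving, x = 3.079 × 10^-3 mol, y = 8.676 × 10^-3 mol
mass of KCl = 3.079 × 10^-3 × 74.55 = 0.2295 g
% KCl = 0.2295 / 1.262 × 100 = 18.19 %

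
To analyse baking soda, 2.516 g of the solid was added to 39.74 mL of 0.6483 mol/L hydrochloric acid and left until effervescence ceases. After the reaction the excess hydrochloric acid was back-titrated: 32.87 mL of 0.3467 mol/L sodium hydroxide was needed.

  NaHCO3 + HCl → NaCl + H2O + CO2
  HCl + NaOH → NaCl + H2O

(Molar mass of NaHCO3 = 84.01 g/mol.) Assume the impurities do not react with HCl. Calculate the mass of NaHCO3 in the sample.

1.207 g

n(HCl) added = 0.03974 × 0.6483 = 0.02576 mol
n(NaOH) used in back-titration = 0.03287 × 0.3467 = 0.01140 mol
n(HCl) left over = 0.01140 mol (1:1 ratio)
n(HCl) consumed by analyte = 0.02576 − 0.01140 = 0.01437 mol
n(NaHCO3) = 0.01437 mol (1:1 ratio)
mass of NaHCO3 = 0.01437 × 84.01 = 1.207 g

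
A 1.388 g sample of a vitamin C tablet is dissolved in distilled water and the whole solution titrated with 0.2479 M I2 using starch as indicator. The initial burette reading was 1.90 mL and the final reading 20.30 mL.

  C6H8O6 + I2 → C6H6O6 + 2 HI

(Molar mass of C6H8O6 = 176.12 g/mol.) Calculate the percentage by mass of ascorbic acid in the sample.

57.88 %

n(I2) = 0.01840 L × 0.2479 mol/L = 4.561 × 10^-3 mol
n(C6H8O6) = 4.561 × 10^-3 mol (1:1 ratio)
mass of C6H8O6 = 4.561 × 10^-3 × 176.12 g/mol = 0.8033 g
% C6H8O6 = 0.8033 / 1.388 × 100 = 57.88 %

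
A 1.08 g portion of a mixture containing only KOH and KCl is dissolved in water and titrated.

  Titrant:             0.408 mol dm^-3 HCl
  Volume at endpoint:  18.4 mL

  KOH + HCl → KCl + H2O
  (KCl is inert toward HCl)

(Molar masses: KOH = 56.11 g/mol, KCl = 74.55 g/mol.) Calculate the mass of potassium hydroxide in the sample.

n(HCl) = 0.0184 × 0.408 = 7.51 × 10^-3 mol
Let x = n(KOH), y = n(KCl).
Titrant: 1x = 7.51 × 10^-3;  mass: 56.11x + 74.55y = 1.08
Solving, x = 7.51 × 10^-3 mol, y = 8.84 × 10^-3 mol
mass of KOH = 7.51 × 10^-3 × 56.11 = 0.421 g

0.421 g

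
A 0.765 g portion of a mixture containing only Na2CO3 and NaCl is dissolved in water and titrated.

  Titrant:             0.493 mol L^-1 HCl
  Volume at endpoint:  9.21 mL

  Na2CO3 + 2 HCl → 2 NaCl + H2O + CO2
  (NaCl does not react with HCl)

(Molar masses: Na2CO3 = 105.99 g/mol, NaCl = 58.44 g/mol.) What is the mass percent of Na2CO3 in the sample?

n(HCl) = 0.00921 × 0.493 = 4.54 × 10^-3 mol
Let x = n(Na2CO3), y = n(NaCl).
Titrant: 2x = 4.54 × 10^-3;  mass: 105.99x + 58.44y = 0.765
Solving, x = 2.27 × 10^-3 mol, y = 8.97 × 10^-3 mol
mass of Na2CO3 = 2.27 × 10^-3 × 105.99 = 0.241 g
% Na2CO3 = 0.241 / 0.765 × 100 = 31.5 %

31.5 %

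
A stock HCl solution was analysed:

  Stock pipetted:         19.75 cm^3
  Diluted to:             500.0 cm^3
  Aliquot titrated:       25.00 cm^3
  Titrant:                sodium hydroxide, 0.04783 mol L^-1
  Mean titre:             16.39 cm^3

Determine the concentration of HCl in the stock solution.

HCl + NaOH → NaCl + H2O
n(NaOH) = 0.01639 × 0.04783 = 7.839 × 10^-4 mol
n(HCl) in the aliquot = 7.839 × 10^-4 mol (1:1 ratio)
[HCl]_dilute = 7.839 × 10^-4 / 0.02500 = 0.03136 mol/L
Dilution factor = 500.0 / 19.75 = 25.32
[HCl]_stock = 0.03136 × 25.32 = 0.7939 mol/L

0.7939 mol/L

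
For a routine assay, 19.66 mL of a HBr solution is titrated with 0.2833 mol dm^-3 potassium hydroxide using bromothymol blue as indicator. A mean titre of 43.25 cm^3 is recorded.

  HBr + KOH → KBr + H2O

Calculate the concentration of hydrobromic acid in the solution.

0.6232 mol/L

n(KOH) = 0.04325 L × 0.2833 mol/L = 0.01225 mol
n(HBr) = 0.01225 mol (1:1 mole ratio)
[HBr] = 0.01225 mol / 0.01966 L = 0.6232 mol/L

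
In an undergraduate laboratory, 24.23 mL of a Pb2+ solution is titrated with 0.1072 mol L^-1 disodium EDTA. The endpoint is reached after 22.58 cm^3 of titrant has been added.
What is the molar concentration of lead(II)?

Pb^2+ + EDTA^4- → [Pb(EDTA)]^2-
n(EDTA) = 0.02258 L × 0.1072 mol/L = 2.421 × 10^-3 mol
n(Pb2+) = 2.421 × 10^-3 mol (1:1 mole ratio)
[Pb2+] = 2.421 × 10^-3 mol / 0.02423 L = 0.09990 mol/L

0.09990 mol/L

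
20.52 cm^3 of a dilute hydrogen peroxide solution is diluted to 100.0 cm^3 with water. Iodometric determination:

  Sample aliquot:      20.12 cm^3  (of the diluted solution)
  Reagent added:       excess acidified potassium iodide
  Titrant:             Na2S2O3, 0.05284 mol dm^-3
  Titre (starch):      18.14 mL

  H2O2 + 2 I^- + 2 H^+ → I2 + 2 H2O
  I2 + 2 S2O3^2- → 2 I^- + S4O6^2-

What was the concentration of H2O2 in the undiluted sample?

0.1161 mol/L

n(S2O3^2-) = 0.01814 × 0.05284 = 9.585 × 10^-4 mol
n(I2) = n(S2O3^2-)/2 = 4.793 × 10^-4 mol
n(H2O2) in the aliquot = 4.793 × 10^-4 mol (1:1 ratio)
[H2O2]_dilute = 4.793 × 10^-4 / 0.02012 = 0.02382 mol/L
[H2O2]_original = 0.02382 × 100.0/20.52 = 0.1161 mol/L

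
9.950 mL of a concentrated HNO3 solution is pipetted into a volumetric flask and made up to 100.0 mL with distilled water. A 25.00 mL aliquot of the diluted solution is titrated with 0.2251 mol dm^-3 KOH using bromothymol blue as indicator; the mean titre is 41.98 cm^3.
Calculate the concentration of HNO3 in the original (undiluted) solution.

3.799 mol/L

HNO3 + KOH → KNO3 + H2O
n(KOH) = 0.04198 × 0.2251 = 9.450 × 10^-3 mol
n(HNO3) in the aliquot = 9.450 × 10^-3 mol (1:1 ratio)
[HNO3]_dilute = 9.450 × 10^-3 / 0.02500 = 0.3780 mol/L
Dilution factor = 100.0 / 9.950 = 10.05
[HNO3]_stock = 0.3780 × 10.05 = 3.799 mol/L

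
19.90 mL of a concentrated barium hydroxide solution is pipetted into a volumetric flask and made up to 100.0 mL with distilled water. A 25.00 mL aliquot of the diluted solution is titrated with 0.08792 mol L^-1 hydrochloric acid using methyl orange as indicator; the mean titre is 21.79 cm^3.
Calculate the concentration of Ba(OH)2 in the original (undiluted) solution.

Ba(OH)2 + 2 HCl → BaCl2 + 2 H2O
n(HCl) = 0.02179 × 0.08792 = 1.916 × 10^-3 mol
From the 1:2 ratio, n(Ba(OH)2) in the aliquot = 1/2 × 1.916 × 10^-3 = 9.579 × 10^-4 mol
[Ba(OH)2]_dilute = 9.579 × 10^-4 / 0.02500 = 0.03832 mol/L
Dilution factor = 100.0 / 19.90 = 5.025
[Ba(OH)2]_stock = 0.03832 × 5.025 = 0.1925 mol/L

0.1925 mol/L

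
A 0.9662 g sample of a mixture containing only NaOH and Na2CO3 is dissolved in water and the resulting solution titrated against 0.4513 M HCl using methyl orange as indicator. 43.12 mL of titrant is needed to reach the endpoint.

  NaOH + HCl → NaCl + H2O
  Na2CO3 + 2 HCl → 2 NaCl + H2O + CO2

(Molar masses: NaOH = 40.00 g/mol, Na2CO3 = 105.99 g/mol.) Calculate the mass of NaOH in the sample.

0.2003 g

n(HCl) = 0.04312 × 0.4513 = 0.01946 mol
Let x = n(NaOH), y = n(Na2CO3).
Titrant: 1x + 2y = 0.01946;  mass: 40.00x + 105.99y = 0.9662
Solving, x = 5.009 × 10^-3 mol, y = 7.226 × 10^-3 mol
mass of NaOH = 5.009 × 10^-3 × 40.00 = 0.2003 g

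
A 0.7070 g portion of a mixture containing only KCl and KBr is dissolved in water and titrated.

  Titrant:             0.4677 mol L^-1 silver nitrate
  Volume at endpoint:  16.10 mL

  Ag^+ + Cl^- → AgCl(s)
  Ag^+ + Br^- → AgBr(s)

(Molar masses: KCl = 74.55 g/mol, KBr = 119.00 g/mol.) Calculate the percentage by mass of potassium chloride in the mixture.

44.85 %

n(AgNO3) = 0.01610 × 0.4677 = 7.530 × 10^-3 mol
Let x = n(KCl), y = n(KBr).
Titrant: 1x + 1y = 7.530 × 10^-3;  mass: 74.55x + 119.00y = 0.7070
Solving, x = 4.253 × 10^-3 mol, y = 3.277 × 10^-3 mol
mass of KCl = 4.253 × 10^-3 × 74.55 = 0.3171 g
% KCl = 0.3171 / 0.7070 × 100 = 44.85 %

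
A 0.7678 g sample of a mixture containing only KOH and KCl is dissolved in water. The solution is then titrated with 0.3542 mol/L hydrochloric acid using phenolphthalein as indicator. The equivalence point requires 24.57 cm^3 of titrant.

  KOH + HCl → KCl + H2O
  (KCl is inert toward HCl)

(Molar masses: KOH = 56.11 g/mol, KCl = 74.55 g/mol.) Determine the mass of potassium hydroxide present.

0.4883 g

n(HCl) = 0.02457 × 0.3542 = 8.703 × 10^-3 mol
Let x = n(KOH), y = n(KCl).
Titrant: 1x = 8.703 × 10^-3;  mass: 56.11x + 74.55y = 0.7678
Solving, x = 8.703 × 10^-3 mol, y = 3.749 × 10^-3 mol
mass of KOH = 8.703 × 10^-3 × 56.11 = 0.4883 g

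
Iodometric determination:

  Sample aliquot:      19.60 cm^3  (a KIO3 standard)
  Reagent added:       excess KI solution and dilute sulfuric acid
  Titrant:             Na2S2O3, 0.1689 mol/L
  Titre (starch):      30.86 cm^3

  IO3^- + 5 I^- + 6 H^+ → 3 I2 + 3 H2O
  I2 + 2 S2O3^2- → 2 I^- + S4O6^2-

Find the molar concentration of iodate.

0.04432 mol/L

n(S2O3^2-) = 0.03086 × 0.1689 = 5.212 × 10^-3 mol
n(I2) = n(S2O3^2-)/2 = 2.606 × 10^-3 mol
From the 1:3 ratio, n(IO3^-) in the aliquot = 1/3 × 2.606 × 10^-3 = 8.687 × 10^-4 mol
[IO3^-] = 8.687 × 10^-4 / 0.01960 = 0.04432 mol/L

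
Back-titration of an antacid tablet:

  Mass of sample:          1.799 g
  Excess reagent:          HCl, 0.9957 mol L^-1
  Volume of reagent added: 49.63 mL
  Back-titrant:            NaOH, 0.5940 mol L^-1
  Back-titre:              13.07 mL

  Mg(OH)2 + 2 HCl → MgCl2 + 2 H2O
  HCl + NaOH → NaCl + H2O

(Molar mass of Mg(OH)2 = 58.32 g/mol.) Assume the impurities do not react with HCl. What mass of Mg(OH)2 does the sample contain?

1.215 g

n(HCl) added = 0.04963 × 0.9957 = 0.04942 mol
n(NaOH) used in back-titration = 0.01307 × 0.5940 = 7.764 × 10^-3 mol
n(HCl) left over = 7.764 × 10^-3 mol (1:1 ratio)
n(HCl) consumed by analyte = 0.04942 − 7.764 × 10^-3 = 0.04165 mol
From the 1:2 ratio, n(Mg(OH)2) = 1/2 × 0.04165 = 0.02083 mol
mass of Mg(OH)2 = 0.02083 × 58.32 = 1.215 g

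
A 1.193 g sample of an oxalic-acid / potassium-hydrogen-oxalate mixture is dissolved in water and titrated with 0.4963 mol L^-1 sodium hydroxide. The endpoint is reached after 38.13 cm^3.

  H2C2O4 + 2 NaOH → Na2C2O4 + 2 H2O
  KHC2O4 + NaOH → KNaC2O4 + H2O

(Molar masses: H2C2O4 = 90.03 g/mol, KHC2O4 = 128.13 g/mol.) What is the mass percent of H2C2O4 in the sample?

55.92 %

n(NaOH) = 0.03813 × 0.4963 = 0.01892 mol
Let x = n(H2C2O4), y = n(KHC2O4).
Titrant: 2x + 1y = 0.01892;  mass: 90.03x + 128.13y = 1.193
Solving, x = 7.410 × 10^-3 mol, y = 4.104 × 10^-3 mol
mass of H2C2O4 = 7.410 × 10^-3 × 90.03 = 0.6671 g
% H2C2O4 = 0.6671 / 1.193 × 100 = 55.92 %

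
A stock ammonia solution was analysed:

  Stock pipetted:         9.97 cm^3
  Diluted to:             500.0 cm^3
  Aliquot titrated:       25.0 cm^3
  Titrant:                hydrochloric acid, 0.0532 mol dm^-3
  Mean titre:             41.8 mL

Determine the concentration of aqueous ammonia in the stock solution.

4.46 mol/L

NH3 + HCl → NH4Cl
n(HCl) = 0.0418 × 0.0532 = 2.22 × 10^-3 mol
n(NH3) in the aliquot = 2.22 × 10^-3 mol (1:1 ratio)
[NH3]_dilute = 2.22 × 10^-3 / 0.0250 = 0.0890 mol/L
Dilution factor = 500.0 / 9.97 = 50.15
[NH3]_stock = 0.0890 × 50.15 = 4.46 mol/L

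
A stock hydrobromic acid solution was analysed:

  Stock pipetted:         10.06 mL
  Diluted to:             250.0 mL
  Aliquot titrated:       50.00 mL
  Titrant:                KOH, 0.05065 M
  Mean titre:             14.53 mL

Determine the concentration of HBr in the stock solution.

HBr + KOH → KBr + H2O
n(KOH) = 0.01453 × 0.05065 = 7.359 × 10^-4 mol
n(HBr) in the aliquot = 7.359 × 10^-4 mol (1:1 ratio)
[HBr]_dilute = 7.359 × 10^-4 / 0.05000 = 0.01472 mol/L
Dilution factor = 250.0 / 10.06 = 24.85
[HBr]_stock = 0.01472 × 24.85 = 0.3658 mol/L

0.3658 M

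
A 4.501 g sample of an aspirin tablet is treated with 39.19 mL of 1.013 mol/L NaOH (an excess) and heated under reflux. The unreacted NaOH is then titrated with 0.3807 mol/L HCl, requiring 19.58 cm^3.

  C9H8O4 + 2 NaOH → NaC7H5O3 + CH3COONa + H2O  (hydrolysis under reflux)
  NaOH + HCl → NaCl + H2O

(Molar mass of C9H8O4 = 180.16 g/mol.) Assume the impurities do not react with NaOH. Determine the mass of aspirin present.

n(NaOH) added = 0.03919 × 1.013 = 0.03970 mol
n(HCl) used in back-titration = 0.01958 × 0.3807 = 7.454 × 10^-3 mol
n(NaOH) left over = 7.454 × 10^-3 mol (1:1 ratio)
n(NaOH) consumed by analyte = 0.03970 − 7.454 × 10^-3 = 0.03225 mol
From the 1:2 ratio, n(C9H8O4) = 1/2 × 0.03225 = 0.01612 mol
mass of C9H8O4 = 0.01612 × 180.16 = 2.905 g

2.905 g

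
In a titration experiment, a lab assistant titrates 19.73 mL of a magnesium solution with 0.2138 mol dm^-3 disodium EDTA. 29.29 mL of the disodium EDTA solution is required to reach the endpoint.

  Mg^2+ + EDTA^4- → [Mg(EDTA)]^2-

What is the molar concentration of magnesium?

n(EDTA) = 0.02929 L × 0.2138 mol/L = 6.262 × 10^-3 mol
n(Mg2+) = 6.262 × 10^-3 mol (1:1 mole ratio)
[Mg2+] = 6.262 × 10^-3 mol / 0.01973 L = 0.3174 mol/L

0.3174 mol/L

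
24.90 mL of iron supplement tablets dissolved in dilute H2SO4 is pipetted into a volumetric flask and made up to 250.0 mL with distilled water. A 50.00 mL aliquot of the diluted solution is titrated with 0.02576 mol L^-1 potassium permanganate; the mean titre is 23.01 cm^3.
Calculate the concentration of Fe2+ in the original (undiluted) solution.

MnO4^- + 5 Fe^2+ + 8 H^+ → Mn^2+ + 5 Fe^3+ + 4 H2O
n(KMnO4) = 0.02301 × 0.02576 = 5.927 × 10^-4 mol
From the 5:1 ratio, n(Fe2+) in the aliquot = 5/1 × 5.927 × 10^-4 = 2.964 × 10^-3 mol
[Fe2+]_dilute = 2.964 × 10^-3 / 0.05000 = 0.05927 mol/L
Dilution factor = 250.0 / 24.90 = 10.04
[Fe2+]_stock = 0.05927 × 10.04 = 0.5951 mol/L

0.5951 mol/L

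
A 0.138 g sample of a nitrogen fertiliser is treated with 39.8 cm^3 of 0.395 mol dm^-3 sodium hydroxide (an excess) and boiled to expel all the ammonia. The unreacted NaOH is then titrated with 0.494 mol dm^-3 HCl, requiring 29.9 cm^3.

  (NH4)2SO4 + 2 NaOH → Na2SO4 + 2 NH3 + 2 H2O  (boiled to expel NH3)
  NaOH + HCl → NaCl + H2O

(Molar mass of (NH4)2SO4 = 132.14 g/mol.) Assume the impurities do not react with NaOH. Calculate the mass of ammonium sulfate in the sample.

n(NaOH) added = 0.0398 × 0.395 = 0.0157 mol
n(HCl) used in back-titration = 0.0299 × 0.494 = 0.0148 mol
n(NaOH) left over = 0.0148 mol (1:1 ratio)
n(NaOH) consumed by analyte = 0.0157 − 0.0148 = 9.50 × 10^-4 mol
From the 1:2 ratio, n((NH4)2SO4) = 1/2 × 9.50 × 10^-4 = 4.75 × 10^-4 mol
mass of (NH4)2SO4 = 4.75 × 10^-4 × 132.14 = 0.0628 g

0.0628 g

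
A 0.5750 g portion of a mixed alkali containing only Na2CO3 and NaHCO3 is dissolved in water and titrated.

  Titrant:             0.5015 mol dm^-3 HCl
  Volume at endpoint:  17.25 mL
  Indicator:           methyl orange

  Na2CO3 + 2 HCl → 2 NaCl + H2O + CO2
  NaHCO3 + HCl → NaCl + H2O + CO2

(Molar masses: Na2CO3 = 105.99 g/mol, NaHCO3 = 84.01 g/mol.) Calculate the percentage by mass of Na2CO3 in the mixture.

n(HCl) = 0.01725 × 0.5015 = 8.651 × 10^-3 mol
Let x = n(Na2CO3), y = n(NaHCO3).
Titrant: 2x + 1y = 8.651 × 10^-3;  mass: 105.99x + 84.01y = 0.5750
Solving, x = 2.447 × 10^-3 mol, y = 3.758 × 10^-3 mol
mass of Na2CO3 = 2.447 × 10^-3 × 105.99 = 0.2593 g
% Na2CO3 = 0.2593 / 0.5750 × 100 = 45.10 %

45.10 %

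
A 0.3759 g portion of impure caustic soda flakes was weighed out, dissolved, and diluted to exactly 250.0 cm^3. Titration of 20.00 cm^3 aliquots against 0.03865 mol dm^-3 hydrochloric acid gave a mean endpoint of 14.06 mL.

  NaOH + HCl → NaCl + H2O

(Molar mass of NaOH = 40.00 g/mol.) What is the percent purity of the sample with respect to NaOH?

n(HCl) per titration = 0.01406 × 0.03865 = 5.434 × 10^-4 mol
n(NaOH) in each aliquot = 5.434 × 10^-4 mol (1:1 ratio)
n(NaOH) in the whole flask = 5.434 × 10^-4 × 250.0/20.00 = 6.793 × 10^-3 mol
mass of NaOH = 6.793 × 10^-3 × 40.00 = 0.2717 g
% NaOH = 0.2717 / 0.3759 × 100 = 72.28 %

72.28 %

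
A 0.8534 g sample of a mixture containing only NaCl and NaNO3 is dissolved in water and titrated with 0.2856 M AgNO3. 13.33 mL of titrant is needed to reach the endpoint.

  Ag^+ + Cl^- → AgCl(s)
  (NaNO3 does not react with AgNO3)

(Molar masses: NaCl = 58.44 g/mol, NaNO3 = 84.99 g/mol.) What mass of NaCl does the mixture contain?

0.2225 g

n(AgNO3) = 0.01333 × 0.2856 = 3.807 × 10^-3 mol
Let x = n(NaCl), y = n(NaNO3).
Titrant: 1x = 3.807 × 10^-3;  mass: 58.44x + 84.99y = 0.8534
Solving, x = 3.807 × 10^-3 mol, y = 7.423 × 10^-3 mol
mass of NaCl = 3.807 × 10^-3 × 58.44 = 0.2225 g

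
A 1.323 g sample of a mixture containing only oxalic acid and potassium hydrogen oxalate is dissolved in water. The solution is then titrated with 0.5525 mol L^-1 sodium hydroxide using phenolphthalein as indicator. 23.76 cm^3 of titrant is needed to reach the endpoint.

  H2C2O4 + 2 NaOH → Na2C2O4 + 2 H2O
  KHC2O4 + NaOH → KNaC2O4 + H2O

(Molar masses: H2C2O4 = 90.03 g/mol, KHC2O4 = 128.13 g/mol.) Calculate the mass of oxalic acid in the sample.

0.1944 g

n(NaOH) = 0.02376 × 0.5525 = 0.01313 mol
Let x = n(H2C2O4), y = n(KHC2O4).
Titrant: 2x + 1y = 0.01313;  mass: 90.03x + 128.13y = 1.323
Solving, x = 2.160 × 10^-3 mol, y = 8.808 × 10^-3 mol
mass of H2C2O4 = 2.160 × 10^-3 × 90.03 = 0.1944 g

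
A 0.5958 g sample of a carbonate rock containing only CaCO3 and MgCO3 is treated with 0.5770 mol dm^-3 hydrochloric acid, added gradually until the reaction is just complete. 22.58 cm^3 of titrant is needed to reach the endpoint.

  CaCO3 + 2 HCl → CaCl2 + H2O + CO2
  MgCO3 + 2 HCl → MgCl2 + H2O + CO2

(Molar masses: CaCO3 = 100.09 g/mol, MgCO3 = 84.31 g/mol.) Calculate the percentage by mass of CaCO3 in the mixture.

49.59 %

n(HCl) = 0.02258 × 0.5770 = 0.01303 mol
Let x = n(CaCO3), y = n(MgCO3).
Titrant: 2x + 2y = 0.01303;  mass: 100.09x + 84.31y = 0.5958
Solving, x = 2.952 × 10^-3 mol, y = 3.563 × 10^-3 mol
mass of CaCO3 = 2.952 × 10^-3 × 100.09 = 0.2954 g
% CaCO3 = 0.2954 / 0.5958 × 100 = 49.59 %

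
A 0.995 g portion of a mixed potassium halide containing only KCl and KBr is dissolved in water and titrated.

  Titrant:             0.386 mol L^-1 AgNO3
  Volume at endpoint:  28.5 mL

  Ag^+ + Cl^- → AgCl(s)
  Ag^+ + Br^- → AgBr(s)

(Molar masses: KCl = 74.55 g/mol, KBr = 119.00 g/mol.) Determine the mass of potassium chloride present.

0.527 g

n(AgNO3) = 0.0285 × 0.386 = 0.0110 mol
Let x = n(KCl), y = n(KBr).
Titrant: 1x + 1y = 0.0110;  mass: 74.55x + 119.00y = 0.995
Solving, x = 7.07 × 10^-3 mol, y = 3.93 × 10^-3 mol
mass of KCl = 7.07 × 10^-3 × 74.55 = 0.527 g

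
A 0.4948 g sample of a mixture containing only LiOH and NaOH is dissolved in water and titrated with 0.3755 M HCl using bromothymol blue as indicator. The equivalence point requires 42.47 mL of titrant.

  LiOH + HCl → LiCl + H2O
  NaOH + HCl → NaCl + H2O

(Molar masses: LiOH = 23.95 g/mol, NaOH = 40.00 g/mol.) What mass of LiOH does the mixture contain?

n(HCl) = 0.04247 × 0.3755 = 0.01595 mol
Let x = n(LiOH), y = n(NaOH).
Titrant: 1x + 1y = 0.01595;  mass: 23.95x + 40.00y = 0.4948
Solving, x = 8.916 × 10^-3 mol, y = 7.032 × 10^-3 mol
mass of LiOH = 8.916 × 10^-3 × 23.95 = 0.2135 g

0.2135 g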